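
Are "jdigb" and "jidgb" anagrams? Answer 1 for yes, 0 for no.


Strings: "jdigb", "jidgb"
Sorted first:  bdgij
Sorted second: bdgij
Sorted forms match => anagrams

1


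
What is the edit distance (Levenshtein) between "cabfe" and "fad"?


Computing edit distance: "cabfe" -> "fad"
DP table:
           f    a    d
      0    1    2    3
  c   1    1    2    3
  a   2    2    1    2
  b   3    3    2    2
  f   4    3    3    3
  e   5    4    4    4
Edit distance = dp[5][3] = 4

4


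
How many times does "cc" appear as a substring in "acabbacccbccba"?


Searching for "cc" in "acabbacccbccba"
Scanning each position:
  Position 0: "ac" => no
  Position 1: "ca" => no
  Position 2: "ab" => no
  Position 3: "bb" => no
  Position 4: "ba" => no
  Position 5: "ac" => no
  Position 6: "cc" => MATCH
  Position 7: "cc" => MATCH
  Position 8: "cb" => no
  Position 9: "bc" => no
  Position 10: "cc" => MATCH
  Position 11: "cb" => no
  Position 12: "ba" => no
Total occurrences: 3

3


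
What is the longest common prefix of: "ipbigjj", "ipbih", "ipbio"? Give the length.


Words: ipbigjj, ipbih, ipbio
  Position 0: all 'i' => match
  Position 1: all 'p' => match
  Position 2: all 'b' => match
  Position 3: all 'i' => match
  Position 4: ('g', 'h', 'o') => mismatch, stop
LCP = "ipbi" (length 4)

4


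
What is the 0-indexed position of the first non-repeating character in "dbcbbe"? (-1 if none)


Input: dbcbbe
Character frequencies:
  'b': 3
  'c': 1
  'd': 1
  'e': 1
Scanning left to right for freq == 1:
  Position 0 ('d'): unique! => answer = 0

0


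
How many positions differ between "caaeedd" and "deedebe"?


Comparing "caaeedd" and "deedebe" position by position:
  Position 0: 'c' vs 'd' => DIFFER
  Position 1: 'a' vs 'e' => DIFFER
  Position 2: 'a' vs 'e' => DIFFER
  Position 3: 'e' vs 'd' => DIFFER
  Position 4: 'e' vs 'e' => same
  Position 5: 'd' vs 'b' => DIFFER
  Position 6: 'd' vs 'e' => DIFFER
Positions that differ: 6

6


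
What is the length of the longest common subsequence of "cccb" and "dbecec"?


LCS of "cccb" and "dbecec"
DP table:
           d    b    e    c    e    c
      0    0    0    0    0    0    0
  c   0    0    0    0    1    1    1
  c   0    0    0    0    1    1    2
  c   0    0    0    0    1    1    2
  b   0    0    1    1    1    1    2
LCS length = dp[4][6] = 2

2


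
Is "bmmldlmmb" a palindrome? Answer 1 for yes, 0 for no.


Input: bmmldlmmb
Reversed: bmmldlmmb
  Compare pos 0 ('b') with pos 8 ('b'): match
  Compare pos 1 ('m') with pos 7 ('m'): match
  Compare pos 2 ('m') with pos 6 ('m'): match
  Compare pos 3 ('l') with pos 5 ('l'): match
Result: palindrome

1


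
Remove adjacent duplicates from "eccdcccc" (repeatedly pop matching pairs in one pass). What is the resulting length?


Input: eccdcccc
Stack-based adjacent duplicate removal:
  Read 'e': push. Stack: e
  Read 'c': push. Stack: ec
  Read 'c': matches stack top 'c' => pop. Stack: e
  Read 'd': push. Stack: ed
  Read 'c': push. Stack: edc
  Read 'c': matches stack top 'c' => pop. Stack: ed
  Read 'c': push. Stack: edc
  Read 'c': matches stack top 'c' => pop. Stack: ed
Final stack: "ed" (length 2)

2


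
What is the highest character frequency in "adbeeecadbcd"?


Input: adbeeecadbcd
Character counts:
  'a': 2
  'b': 2
  'c': 2
  'd': 3
  'e': 3
Maximum frequency: 3

3


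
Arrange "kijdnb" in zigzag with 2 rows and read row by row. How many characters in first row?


Zigzag "kijdnb" into 2 rows:
Placing characters:
  'k' => row 0
  'i' => row 1
  'j' => row 0
  'd' => row 1
  'n' => row 0
  'b' => row 1
Rows:
  Row 0: "kjn"
  Row 1: "idb"
First row length: 3

3


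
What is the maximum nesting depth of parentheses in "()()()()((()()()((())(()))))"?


Input: "()()()()((()()()((())(()))))"
Tracking depth:
  Position 0 '(': depth becomes 1
  Position 1 ')': depth becomes 0
  Position 2 '(': depth becomes 1
  Position 3 ')': depth becomes 0
  Position 4 '(': depth becomes 1
  Position 5 ')': depth becomes 0
  Position 6 '(': depth becomes 1
  Position 7 ')': depth becomes 0
  Position 8 '(': depth becomes 1
  Position 9 '(': depth becomes 2
  Position 10 '(': depth becomes 3
  Position 11 ')': depth becomes 2
  Position 12 '(': depth becomes 3
  Position 13 ')': depth becomes 2
  Position 14 '(': depth becomes 3
  Position 15 ')': depth becomes 2
  Position 16 '(': depth becomes 3
  Position 17 '(': depth becomes 4
  Position 18 '(': depth becomes 5
  Position 19 ')': depth becomes 4
  Position 20 ')': depth becomes 3
  Position 21 '(': depth becomes 4
  Position 22 '(': depth becomes 5
  Position 23 ')': depth becomes 4
  Position 24 ')': depth becomes 3
  Position 25 ')': depth becomes 2
  Position 26 ')': depth becomes 1
  Position 27 ')': depth becomes 0
Maximum depth reached: 5

5


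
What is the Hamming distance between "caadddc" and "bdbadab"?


Comparing "caadddc" and "bdbadab" position by position:
  Position 0: 'c' vs 'b' => differ
  Position 1: 'a' vs 'd' => differ
  Position 2: 'a' vs 'b' => differ
  Position 3: 'd' vs 'a' => differ
  Position 4: 'd' vs 'd' => same
  Position 5: 'd' vs 'a' => differ
  Position 6: 'c' vs 'b' => differ
Total differences (Hamming distance): 6

6


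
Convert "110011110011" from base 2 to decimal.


Input: "110011110011" in base 2
Positional expansion:
  Digit '1' (value 1) x 2^11 = 2048
  Digit '1' (value 1) x 2^10 = 1024
  Digit '0' (value 0) x 2^9 = 0
  Digit '0' (value 0) x 2^8 = 0
  Digit '1' (value 1) x 2^7 = 128
  Digit '1' (value 1) x 2^6 = 64
  Digit '1' (value 1) x 2^5 = 32
  Digit '1' (value 1) x 2^4 = 16
  Digit '0' (value 0) x 2^3 = 0
  Digit '0' (value 0) x 2^2 = 0
  Digit '1' (value 1) x 2^1 = 2
  Digit '1' (value 1) x 2^0 = 1
Sum = 3315

3315


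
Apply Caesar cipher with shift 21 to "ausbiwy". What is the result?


Caesar cipher: shift "ausbiwy" by 21
  'a' (pos 0) + 21 = pos 21 = 'v'
  'u' (pos 20) + 21 = pos 15 = 'p'
  's' (pos 18) + 21 = pos 13 = 'n'
  'b' (pos 1) + 21 = pos 22 = 'w'
  'i' (pos 8) + 21 = pos 3 = 'd'
  'w' (pos 22) + 21 = pos 17 = 'r'
  'y' (pos 24) + 21 = pos 19 = 't'
Result: vpnwdrt

vpnwdrt


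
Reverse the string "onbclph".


Input: onbclph
Reading characters right to left:
  Position 6: 'h'
  Position 5: 'p'
  Position 4: 'l'
  Position 3: 'c'
  Position 2: 'b'
  Position 1: 'n'
  Position 0: 'o'
Reversed: hplcbno

hplcbno


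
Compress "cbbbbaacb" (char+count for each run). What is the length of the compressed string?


Input: cbbbbaacb
Runs:
  'c' x 1 => "c1"
  'b' x 4 => "b4"
  'a' x 2 => "a2"
  'c' x 1 => "c1"
  'b' x 1 => "b1"
Compressed: "c1b4a2c1b1"
Compressed length: 10

10


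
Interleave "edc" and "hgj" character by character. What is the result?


Interleaving "edc" and "hgj":
  Position 0: 'e' from first, 'h' from second => "eh"
  Position 1: 'd' from first, 'g' from second => "dg"
  Position 2: 'c' from first, 'j' from second => "cj"
Result: ehdgcj

ehdgcj


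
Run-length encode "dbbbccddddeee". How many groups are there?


Input: dbbbccddddeee
Scanning for consecutive runs:
  Group 1: 'd' x 1 (positions 0-0)
  Group 2: 'b' x 3 (positions 1-3)
  Group 3: 'c' x 2 (positions 4-5)
  Group 4: 'd' x 4 (positions 6-9)
  Group 5: 'e' x 3 (positions 10-12)
Total groups: 5

5


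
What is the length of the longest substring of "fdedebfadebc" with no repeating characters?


Input: "fdedebfadebc"
Sliding window (track last position of each char):
  Position 0 ('f'): window [0,0] length 1 -- new best
  Position 1 ('d'): window [0,1] length 2 -- new best
  Position 2 ('e'): window [0,2] length 3 -- new best
  Position 3 ('d'): repeat (last at 1), move window start to 2
  Position 3 ('d'): window [2,3] length 2
  Position 4 ('e'): repeat (last at 2), move window start to 3
  Position 4 ('e'): window [3,4] length 2
  Position 5 ('b'): window [3,5] length 3
  Position 6 ('f'): window [3,6] length 4 -- new best
  Position 7 ('a'): window [3,7] length 5 -- new best
  Position 8 ('d'): repeat (last at 3), move window start to 4
  Position 8 ('d'): window [4,8] length 5
  Position 9 ('e'): repeat (last at 4), move window start to 5
  Position 9 ('e'): window [5,9] length 5
  Position 10 ('b'): repeat (last at 5), move window start to 6
  Position 10 ('b'): window [6,10] length 5
  Position 11 ('c'): window [6,11] length 6 -- new best
Longest substring with no repeats: "fadebc" with length 6

6


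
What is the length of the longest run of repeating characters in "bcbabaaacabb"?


Input: "bcbabaaacabb"
Scanning for longest run:
  Position 1 ('c'): new char, reset run to 1
  Position 2 ('b'): new char, reset run to 1
  Position 3 ('a'): new char, reset run to 1
  Position 4 ('b'): new char, reset run to 1
  Position 5 ('a'): new char, reset run to 1
  Position 6 ('a'): continues run of 'a', length=2
  Position 7 ('a'): continues run of 'a', length=3
  Position 8 ('c'): new char, reset run to 1
  Position 9 ('a'): new char, reset run to 1
  Position 10 ('b'): new char, reset run to 1
  Position 11 ('b'): continues run of 'b', length=2
Longest run: 'a' with length 3

3


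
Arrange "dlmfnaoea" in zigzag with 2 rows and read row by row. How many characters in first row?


Zigzag "dlmfnaoea" into 2 rows:
Placing characters:
  'd' => row 0
  'l' => row 1
  'm' => row 0
  'f' => row 1
  'n' => row 0
  'a' => row 1
  'o' => row 0
  'e' => row 1
  'a' => row 0
Rows:
  Row 0: "dmnoa"
  Row 1: "lfae"
First row length: 5

5


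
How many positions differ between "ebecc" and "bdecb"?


Comparing "ebecc" and "bdecb" position by position:
  Position 0: 'e' vs 'b' => DIFFER
  Position 1: 'b' vs 'd' => DIFFER
  Position 2: 'e' vs 'e' => same
  Position 3: 'c' vs 'c' => same
  Position 4: 'c' vs 'b' => DIFFER
Positions that differ: 3

3


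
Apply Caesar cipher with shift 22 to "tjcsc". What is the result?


Caesar cipher: shift "tjcsc" by 22
  't' (pos 19) + 22 = pos 15 = 'p'
  'j' (pos 9) + 22 = pos 5 = 'f'
  'c' (pos 2) + 22 = pos 24 = 'y'
  's' (pos 18) + 22 = pos 14 = 'o'
  'c' (pos 2) + 22 = pos 24 = 'y'
Result: pfyoy

pfyoy


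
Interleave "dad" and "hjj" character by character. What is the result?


Interleaving "dad" and "hjj":
  Position 0: 'd' from first, 'h' from second => "dh"
  Position 1: 'a' from first, 'j' from second => "aj"
  Position 2: 'd' from first, 'j' from second => "dj"
Result: dhajdj

dhajdj


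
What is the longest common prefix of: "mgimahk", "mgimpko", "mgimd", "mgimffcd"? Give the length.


Words: mgimahk, mgimpko, mgimd, mgimffcd
  Position 0: all 'm' => match
  Position 1: all 'g' => match
  Position 2: all 'i' => match
  Position 3: all 'm' => match
  Position 4: ('a', 'p', 'd', 'f') => mismatch, stop
LCP = "mgim" (length 4)

4


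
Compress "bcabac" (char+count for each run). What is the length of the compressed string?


Input: bcabac
Runs:
  'b' x 1 => "b1"
  'c' x 1 => "c1"
  'a' x 1 => "a1"
  'b' x 1 => "b1"
  'a' x 1 => "a1"
  'c' x 1 => "c1"
Compressed: "b1c1a1b1a1c1"
Compressed length: 12

12


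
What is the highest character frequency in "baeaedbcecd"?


Input: baeaedbcecd
Character counts:
  'a': 2
  'b': 2
  'c': 2
  'd': 2
  'e': 3
Maximum frequency: 3

3


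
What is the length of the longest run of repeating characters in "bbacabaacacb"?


Input: "bbacabaacacb"
Scanning for longest run:
  Position 1 ('b'): continues run of 'b', length=2
  Position 2 ('a'): new char, reset run to 1
  Position 3 ('c'): new char, reset run to 1
  Position 4 ('a'): new char, reset run to 1
  Position 5 ('b'): new char, reset run to 1
  Position 6 ('a'): new char, reset run to 1
  Position 7 ('a'): continues run of 'a', length=2
  Position 8 ('c'): new char, reset run to 1
  Position 9 ('a'): new char, reset run to 1
  Position 10 ('c'): new char, reset run to 1
  Position 11 ('b'): new char, reset run to 1
Longest run: 'b' with length 2

2


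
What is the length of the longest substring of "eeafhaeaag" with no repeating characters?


Input: "eeafhaeaag"
Sliding window (track last position of each char):
  Position 0 ('e'): window [0,0] length 1 -- new best
  Position 1 ('e'): repeat (last at 0), move window start to 1
  Position 1 ('e'): window [1,1] length 1
  Position 2 ('a'): window [1,2] length 2 -- new best
  Position 3 ('f'): window [1,3] length 3 -- new best
  Position 4 ('h'): window [1,4] length 4 -- new best
  Position 5 ('a'): repeat (last at 2), move window start to 3
  Position 5 ('a'): window [3,5] length 3
  Position 6 ('e'): window [3,6] length 4
  Position 7 ('a'): repeat (last at 5), move window start to 6
  Position 7 ('a'): window [6,7] length 2
  Position 8 ('a'): repeat (last at 7), move window start to 8
  Position 8 ('a'): window [8,8] length 1
  Position 9 ('g'): window [8,9] length 2
Longest substring with no repeats: "eafh" with length 4

4


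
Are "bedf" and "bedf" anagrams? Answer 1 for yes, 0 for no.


Strings: "bedf", "bedf"
Sorted first:  bdef
Sorted second: bdef
Sorted forms match => anagrams

1


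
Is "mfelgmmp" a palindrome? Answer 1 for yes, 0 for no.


Input: mfelgmmp
Reversed: pmmglefm
  Compare pos 0 ('m') with pos 7 ('p'): MISMATCH
  Compare pos 1 ('f') with pos 6 ('m'): MISMATCH
  Compare pos 2 ('e') with pos 5 ('m'): MISMATCH
  Compare pos 3 ('l') with pos 4 ('g'): MISMATCH
Result: not a palindrome

0


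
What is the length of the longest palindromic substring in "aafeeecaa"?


Input: "aafeeecaa"
Checking substrings for palindromes:
  [3:6] "eee" (len 3) => palindrome
  [0:2] "aa" (len 2) => palindrome
  [3:5] "ee" (len 2) => palindrome
  [4:6] "ee" (len 2) => palindrome
  [7:9] "aa" (len 2) => palindrome
Longest palindromic substring: "eee" with length 3

3


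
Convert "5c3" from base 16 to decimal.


Input: "5c3" in base 16
Positional expansion:
  Digit '5' (value 5) x 16^2 = 1280
  Digit 'c' (value 12) x 16^1 = 192
  Digit '3' (value 3) x 16^0 = 3
Sum = 1475

1475


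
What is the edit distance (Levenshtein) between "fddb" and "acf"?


Computing edit distance: "fddb" -> "acf"
DP table:
           a    c    f
      0    1    2    3
  f   1    1    2    2
  d   2    2    2    3
  d   3    3    3    3
  b   4    4    4    4
Edit distance = dp[4][3] = 4

4


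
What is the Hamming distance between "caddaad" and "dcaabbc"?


Comparing "caddaad" and "dcaabbc" position by position:
  Position 0: 'c' vs 'd' => differ
  Position 1: 'a' vs 'c' => differ
  Position 2: 'd' vs 'a' => differ
  Position 3: 'd' vs 'a' => differ
  Position 4: 'a' vs 'b' => differ
  Position 5: 'a' vs 'b' => differ
  Position 6: 'd' vs 'c' => differ
Total differences (Hamming distance): 7

7


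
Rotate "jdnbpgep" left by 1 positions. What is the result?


Input: "jdnbpgep", rotate left by 1
First 1 characters: "j"
Remaining characters: "dnbpgep"
Concatenate remaining + first: "dnbpgep" + "j" = "dnbpgepj"

dnbpgepj


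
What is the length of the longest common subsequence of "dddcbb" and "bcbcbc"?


LCS of "dddcbb" and "bcbcbc"
DP table:
           b    c    b    c    b    c
      0    0    0    0    0    0    0
  d   0    0    0    0    0    0    0
  d   0    0    0    0    0    0    0
  d   0    0    0    0    0    0    0
  c   0    0    1    1    1    1    1
  b   0    1    1    2    2    2    2
  b   0    1    1    2    2    3    3
LCS length = dp[6][6] = 3

3


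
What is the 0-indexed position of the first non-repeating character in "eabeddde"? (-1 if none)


Input: eabeddde
Character frequencies:
  'a': 1
  'b': 1
  'd': 3
  'e': 3
Scanning left to right for freq == 1:
  Position 0 ('e'): freq=3, skip
  Position 1 ('a'): unique! => answer = 1

1


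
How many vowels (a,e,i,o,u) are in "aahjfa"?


Input: aahjfa
Checking each character:
  'a' at position 0: vowel (running total: 1)
  'a' at position 1: vowel (running total: 2)
  'h' at position 2: consonant
  'j' at position 3: consonant
  'f' at position 4: consonant
  'a' at position 5: vowel (running total: 3)
Total vowels: 3

3


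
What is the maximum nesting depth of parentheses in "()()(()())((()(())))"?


Input: "()()(()())((()(())))"
Tracking depth:
  Position 0 '(': depth becomes 1
  Position 1 ')': depth becomes 0
  Position 2 '(': depth becomes 1
  Position 3 ')': depth becomes 0
  Position 4 '(': depth becomes 1
  Position 5 '(': depth becomes 2
  Position 6 ')': depth becomes 1
  Position 7 '(': depth becomes 2
  Position 8 ')': depth becomes 1
  Position 9 ')': depth becomes 0
  Position 10 '(': depth becomes 1
  Position 11 '(': depth becomes 2
  Position 12 '(': depth becomes 3
  Position 13 ')': depth becomes 2
  Position 14 '(': depth becomes 3
  Position 15 '(': depth becomes 4
  Position 16 ')': depth becomes 3
  Position 17 ')': depth becomes 2
  Position 18 ')': depth becomes 1
  Position 19 ')': depth becomes 0
Maximum depth reached: 4

4


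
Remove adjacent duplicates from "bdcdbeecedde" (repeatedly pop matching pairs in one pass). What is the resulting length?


Input: bdcdbeecedde
Stack-based adjacent duplicate removal:
  Read 'b': push. Stack: b
  Read 'd': push. Stack: bd
  Read 'c': push. Stack: bdc
  Read 'd': push. Stack: bdcd
  Read 'b': push. Stack: bdcdb
  Read 'e': push. Stack: bdcdbe
  Read 'e': matches stack top 'e' => pop. Stack: bdcdb
  Read 'c': push. Stack: bdcdbc
  Read 'e': push. Stack: bdcdbce
  Read 'd': push. Stack: bdcdbced
  Read 'd': matches stack top 'd' => pop. Stack: bdcdbce
  Read 'e': matches stack top 'e' => pop. Stack: bdcdbc
Final stack: "bdcdbc" (length 6)

6


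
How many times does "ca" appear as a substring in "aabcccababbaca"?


Searching for "ca" in "aabcccababbaca"
Scanning each position:
  Position 0: "aa" => no
  Position 1: "ab" => no
  Position 2: "bc" => no
  Position 3: "cc" => no
  Position 4: "cc" => no
  Position 5: "ca" => MATCH
  Position 6: "ab" => no
  Position 7: "ba" => no
  Position 8: "ab" => no
  Position 9: "bb" => no
  Position 10: "ba" => no
  Position 11: "ac" => no
  Position 12: "ca" => MATCH
Total occurrences: 2

2


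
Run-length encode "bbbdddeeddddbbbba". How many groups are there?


Input: bbbdddeeddddbbbba
Scanning for consecutive runs:
  Group 1: 'b' x 3 (positions 0-2)
  Group 2: 'd' x 3 (positions 3-5)
  Group 3: 'e' x 2 (positions 6-7)
  Group 4: 'd' x 4 (positions 8-11)
  Group 5: 'b' x 4 (positions 12-15)
  Group 6: 'a' x 1 (positions 16-16)
Total groups: 6

6


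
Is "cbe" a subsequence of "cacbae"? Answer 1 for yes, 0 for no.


Check if "cbe" is a subsequence of "cacbae"
Greedy scan:
  Position 0 ('c'): matches sub[0] = 'c'
  Position 1 ('a'): no match needed
  Position 2 ('c'): no match needed
  Position 3 ('b'): matches sub[1] = 'b'
  Position 4 ('a'): no match needed
  Position 5 ('e'): matches sub[2] = 'e'
All 3 characters matched => is a subsequence

1


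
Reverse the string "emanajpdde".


Input: emanajpdde
Reading characters right to left:
  Position 9: 'e'
  Position 8: 'd'
  Position 7: 'd'
  Position 6: 'p'
  Position 5: 'j'
  Position 4: 'a'
  Position 3: 'n'
  Position 2: 'a'
  Position 1: 'm'
  Position 0: 'e'
Reversed: eddpjaname

eddpjaname


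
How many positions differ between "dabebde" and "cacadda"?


Comparing "dabebde" and "cacadda" position by position:
  Position 0: 'd' vs 'c' => DIFFER
  Position 1: 'a' vs 'a' => same
  Position 2: 'b' vs 'c' => DIFFER
  Position 3: 'e' vs 'a' => DIFFER
  Position 4: 'b' vs 'd' => DIFFER
  Position 5: 'd' vs 'd' => same
  Position 6: 'e' vs 'a' => DIFFER
Positions that differ: 5

5


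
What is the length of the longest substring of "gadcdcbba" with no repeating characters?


Input: "gadcdcbba"
Sliding window (track last position of each char):
  Position 0 ('g'): window [0,0] length 1 -- new best
  Position 1 ('a'): window [0,1] length 2 -- new best
  Position 2 ('d'): window [0,2] length 3 -- new best
  Position 3 ('c'): window [0,3] length 4 -- new best
  Position 4 ('d'): repeat (last at 2), move window start to 3
  Position 4 ('d'): window [3,4] length 2
  Position 5 ('c'): repeat (last at 3), move window start to 4
  Position 5 ('c'): window [4,5] length 2
  Position 6 ('b'): window [4,6] length 3
  Position 7 ('b'): repeat (last at 6), move window start to 7
  Position 7 ('b'): window [7,7] length 1
  Position 8 ('a'): window [7,8] length 2
Longest substring with no repeats: "gadc" with length 4

4


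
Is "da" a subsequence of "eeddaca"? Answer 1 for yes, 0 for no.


Check if "da" is a subsequence of "eeddaca"
Greedy scan:
  Position 0 ('e'): no match needed
  Position 1 ('e'): no match needed
  Position 2 ('d'): matches sub[0] = 'd'
  Position 3 ('d'): no match needed
  Position 4 ('a'): matches sub[1] = 'a'
  Position 5 ('c'): no match needed
  Position 6 ('a'): no match needed
All 2 characters matched => is a subsequence

1


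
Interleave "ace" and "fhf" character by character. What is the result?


Interleaving "ace" and "fhf":
  Position 0: 'a' from first, 'f' from second => "af"
  Position 1: 'c' from first, 'h' from second => "ch"
  Position 2: 'e' from first, 'f' from second => "ef"
Result: afchef

afchef


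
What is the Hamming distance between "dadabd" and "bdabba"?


Comparing "dadabd" and "bdabba" position by position:
  Position 0: 'd' vs 'b' => differ
  Position 1: 'a' vs 'd' => differ
  Position 2: 'd' vs 'a' => differ
  Position 3: 'a' vs 'b' => differ
  Position 4: 'b' vs 'b' => same
  Position 5: 'd' vs 'a' => differ
Total differences (Hamming distance): 5

5


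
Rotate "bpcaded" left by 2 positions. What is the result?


Input: "bpcaded", rotate left by 2
First 2 characters: "bp"
Remaining characters: "caded"
Concatenate remaining + first: "caded" + "bp" = "cadedbp"

cadedbp


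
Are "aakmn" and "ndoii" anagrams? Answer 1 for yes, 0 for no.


Strings: "aakmn", "ndoii"
Sorted first:  aakmn
Sorted second: diino
Differ at position 0: 'a' vs 'd' => not anagrams

0


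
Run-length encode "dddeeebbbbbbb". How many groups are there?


Input: dddeeebbbbbbb
Scanning for consecutive runs:
  Group 1: 'd' x 3 (positions 0-2)
  Group 2: 'e' x 3 (positions 3-5)
  Group 3: 'b' x 7 (positions 6-12)
Total groups: 3

3


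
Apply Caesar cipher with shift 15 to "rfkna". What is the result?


Caesar cipher: shift "rfkna" by 15
  'r' (pos 17) + 15 = pos 6 = 'g'
  'f' (pos 5) + 15 = pos 20 = 'u'
  'k' (pos 10) + 15 = pos 25 = 'z'
  'n' (pos 13) + 15 = pos 2 = 'c'
  'a' (pos 0) + 15 = pos 15 = 'p'
Result: guzcp

guzcp


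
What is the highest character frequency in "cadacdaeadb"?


Input: cadacdaeadb
Character counts:
  'a': 4
  'b': 1
  'c': 2
  'd': 3
  'e': 1
Maximum frequency: 4

4


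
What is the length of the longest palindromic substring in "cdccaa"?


Input: "cdccaa"
Checking substrings for palindromes:
  [0:3] "cdc" (len 3) => palindrome
  [2:4] "cc" (len 2) => palindrome
  [4:6] "aa" (len 2) => palindrome
Longest palindromic substring: "cdc" with length 3

3


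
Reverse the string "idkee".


Input: idkee
Reading characters right to left:
  Position 4: 'e'
  Position 3: 'e'
  Position 2: 'k'
  Position 1: 'd'
  Position 0: 'i'
Reversed: eekdi

eekdi


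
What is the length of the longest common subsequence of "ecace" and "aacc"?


LCS of "ecace" and "aacc"
DP table:
           a    a    c    c
      0    0    0    0    0
  e   0    0    0    0    0
  c   0    0    0    1    1
  a   0    1    1    1    1
  c   0    1    1    2    2
  e   0    1    1    2    2
LCS length = dp[5][4] = 2

2


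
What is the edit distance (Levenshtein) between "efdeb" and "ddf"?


Computing edit distance: "efdeb" -> "ddf"
DP table:
           d    d    f
      0    1    2    3
  e   1    1    2    3
  f   2    2    2    2
  d   3    2    2    3
  e   4    3    3    3
  b   5    4    4    4
Edit distance = dp[5][3] = 4

4


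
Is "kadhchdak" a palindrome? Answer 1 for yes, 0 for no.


Input: kadhchdak
Reversed: kadhchdak
  Compare pos 0 ('k') with pos 8 ('k'): match
  Compare pos 1 ('a') with pos 7 ('a'): match
  Compare pos 2 ('d') with pos 6 ('d'): match
  Compare pos 3 ('h') with pos 5 ('h'): match
Result: palindrome

1


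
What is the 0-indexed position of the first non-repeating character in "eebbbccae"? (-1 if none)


Input: eebbbccae
Character frequencies:
  'a': 1
  'b': 3
  'c': 2
  'e': 3
Scanning left to right for freq == 1:
  Position 0 ('e'): freq=3, skip
  Position 1 ('e'): freq=3, skip
  Position 2 ('b'): freq=3, skip
  Position 3 ('b'): freq=3, skip
  Position 4 ('b'): freq=3, skip
  Position 5 ('c'): freq=2, skip
  Position 6 ('c'): freq=2, skip
  Position 7 ('a'): unique! => answer = 7

7


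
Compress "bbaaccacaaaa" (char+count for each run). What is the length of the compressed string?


Input: bbaaccacaaaa
Runs:
  'b' x 2 => "b2"
  'a' x 2 => "a2"
  'c' x 2 => "c2"
  'a' x 1 => "a1"
  'c' x 1 => "c1"
  'a' x 4 => "a4"
Compressed: "b2a2c2a1c1a4"
Compressed length: 12

12


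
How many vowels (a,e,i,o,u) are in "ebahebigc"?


Input: ebahebigc
Checking each character:
  'e' at position 0: vowel (running total: 1)
  'b' at position 1: consonant
  'a' at position 2: vowel (running total: 2)
  'h' at position 3: consonant
  'e' at position 4: vowel (running total: 3)
  'b' at position 5: consonant
  'i' at position 6: vowel (running total: 4)
  'g' at position 7: consonant
  'c' at position 8: consonant
Total vowels: 4

4


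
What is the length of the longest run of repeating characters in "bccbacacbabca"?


Input: "bccbacacbabca"
Scanning for longest run:
  Position 1 ('c'): new char, reset run to 1
  Position 2 ('c'): continues run of 'c', length=2
  Position 3 ('b'): new char, reset run to 1
  Position 4 ('a'): new char, reset run to 1
  Position 5 ('c'): new char, reset run to 1
  Position 6 ('a'): new char, reset run to 1
  Position 7 ('c'): new char, reset run to 1
  Position 8 ('b'): new char, reset run to 1
  Position 9 ('a'): new char, reset run to 1
  Position 10 ('b'): new char, reset run to 1
  Position 11 ('c'): new char, reset run to 1
  Position 12 ('a'): new char, reset run to 1
Longest run: 'c' with length 2

2


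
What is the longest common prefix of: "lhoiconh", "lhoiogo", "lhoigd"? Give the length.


Words: lhoiconh, lhoiogo, lhoigd
  Position 0: all 'l' => match
  Position 1: all 'h' => match
  Position 2: all 'o' => match
  Position 3: all 'i' => match
  Position 4: ('c', 'o', 'g') => mismatch, stop
LCP = "lhoi" (length 4)

4


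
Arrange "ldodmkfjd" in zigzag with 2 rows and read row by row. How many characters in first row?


Zigzag "ldodmkfjd" into 2 rows:
Placing characters:
  'l' => row 0
  'd' => row 1
  'o' => row 0
  'd' => row 1
  'm' => row 0
  'k' => row 1
  'f' => row 0
  'j' => row 1
  'd' => row 0
Rows:
  Row 0: "lomfd"
  Row 1: "ddkj"
First row length: 5

5


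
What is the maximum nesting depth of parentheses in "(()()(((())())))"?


Input: "(()()(((())())))"
Tracking depth:
  Position 0 '(': depth becomes 1
  Position 1 '(': depth becomes 2
  Position 2 ')': depth becomes 1
  Position 3 '(': depth becomes 2
  Position 4 ')': depth becomes 1
  Position 5 '(': depth becomes 2
  Position 6 '(': depth becomes 3
  Position 7 '(': depth becomes 4
  Position 8 '(': depth becomes 5
  Position 9 ')': depth becomes 4
  Position 10 ')': depth becomes 3
  Position 11 '(': depth becomes 4
  Position 12 ')': depth becomes 3
  Position 13 ')': depth becomes 2
  Position 14 ')': depth becomes 1
  Position 15 ')': depth becomes 0
Maximum depth reached: 5

5


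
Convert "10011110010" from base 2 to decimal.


Input: "10011110010" in base 2
Positional expansion:
  Digit '1' (value 1) x 2^10 = 1024
  Digit '0' (value 0) x 2^9 = 0
  Digit '0' (value 0) x 2^8 = 0
  Digit '1' (value 1) x 2^7 = 128
  Digit '1' (value 1) x 2^6 = 64
  Digit '1' (value 1) x 2^5 = 32
  Digit '1' (value 1) x 2^4 = 16
  Digit '0' (value 0) x 2^3 = 0
  Digit '0' (value 0) x 2^2 = 0
  Digit '1' (value 1) x 2^1 = 2
  Digit '0' (value 0) x 2^0 = 0
Sum = 1266

1266


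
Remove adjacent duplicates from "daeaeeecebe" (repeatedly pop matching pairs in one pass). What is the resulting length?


Input: daeaeeecebe
Stack-based adjacent duplicate removal:
  Read 'd': push. Stack: d
  Read 'a': push. Stack: da
  Read 'e': push. Stack: dae
  Read 'a': push. Stack: daea
  Read 'e': push. Stack: daeae
  Read 'e': matches stack top 'e' => pop. Stack: daea
  Read 'e': push. Stack: daeae
  Read 'c': push. Stack: daeaec
  Read 'e': push. Stack: daeaece
  Read 'b': push. Stack: daeaeceb
  Read 'e': push. Stack: daeaecebe
Final stack: "daeaecebe" (length 9)

9


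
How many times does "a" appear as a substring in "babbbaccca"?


Searching for "a" in "babbbaccca"
Scanning each position:
  Position 0: "b" => no
  Position 1: "a" => MATCH
  Position 2: "b" => no
  Position 3: "b" => no
  Position 4: "b" => no
  Position 5: "a" => MATCH
  Position 6: "c" => no
  Position 7: "c" => no
  Position 8: "c" => no
  Position 9: "a" => MATCH
Total occurrences: 3

3


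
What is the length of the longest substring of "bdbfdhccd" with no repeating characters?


Input: "bdbfdhccd"
Sliding window (track last position of each char):
  Position 0 ('b'): window [0,0] length 1 -- new best
  Position 1 ('d'): window [0,1] length 2 -- new best
  Position 2 ('b'): repeat (last at 0), move window start to 1
  Position 2 ('b'): window [1,2] length 2
  Position 3 ('f'): window [1,3] length 3 -- new best
  Position 4 ('d'): repeat (last at 1), move window start to 2
  Position 4 ('d'): window [2,4] length 3
  Position 5 ('h'): window [2,5] length 4 -- new best
  Position 6 ('c'): window [2,6] length 5 -- new best
  Position 7 ('c'): repeat (last at 6), move window start to 7
  Position 7 ('c'): window [7,7] length 1
  Position 8 ('d'): window [7,8] length 2
Longest substring with no repeats: "bfdhc" with length 5

5


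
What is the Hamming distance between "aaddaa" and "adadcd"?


Comparing "aaddaa" and "adadcd" position by position:
  Position 0: 'a' vs 'a' => same
  Position 1: 'a' vs 'd' => differ
  Position 2: 'd' vs 'a' => differ
  Position 3: 'd' vs 'd' => same
  Position 4: 'a' vs 'c' => differ
  Position 5: 'a' vs 'd' => differ
Total differences (Hamming distance): 4

4


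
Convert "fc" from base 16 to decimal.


Input: "fc" in base 16
Positional expansion:
  Digit 'f' (value 15) x 16^1 = 240
  Digit 'c' (value 12) x 16^0 = 12
Sum = 252

252


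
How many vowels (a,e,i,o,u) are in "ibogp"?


Input: ibogp
Checking each character:
  'i' at position 0: vowel (running total: 1)
  'b' at position 1: consonant
  'o' at position 2: vowel (running total: 2)
  'g' at position 3: consonant
  'p' at position 4: consonant
Total vowels: 2

2


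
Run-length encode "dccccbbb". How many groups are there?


Input: dccccbbb
Scanning for consecutive runs:
  Group 1: 'd' x 1 (positions 0-0)
  Group 2: 'c' x 4 (positions 1-4)
  Group 3: 'b' x 3 (positions 5-7)
Total groups: 3

3


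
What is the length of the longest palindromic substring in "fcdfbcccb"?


Input: "fcdfbcccb"
Checking substrings for palindromes:
  [4:9] "bcccb" (len 5) => palindrome
  [5:8] "ccc" (len 3) => palindrome
  [5:7] "cc" (len 2) => palindrome
  [6:8] "cc" (len 2) => palindrome
Longest palindromic substring: "bcccb" with length 5

5


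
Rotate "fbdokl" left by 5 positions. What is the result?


Input: "fbdokl", rotate left by 5
First 5 characters: "fbdok"
Remaining characters: "l"
Concatenate remaining + first: "l" + "fbdok" = "lfbdok"

lfbdok


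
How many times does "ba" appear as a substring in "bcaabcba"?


Searching for "ba" in "bcaabcba"
Scanning each position:
  Position 0: "bc" => no
  Position 1: "ca" => no
  Position 2: "aa" => no
  Position 3: "ab" => no
  Position 4: "bc" => no
  Position 5: "cb" => no
  Position 6: "ba" => MATCH
Total occurrences: 1

1


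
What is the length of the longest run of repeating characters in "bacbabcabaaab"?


Input: "bacbabcabaaab"
Scanning for longest run:
  Position 1 ('a'): new char, reset run to 1
  Position 2 ('c'): new char, reset run to 1
  Position 3 ('b'): new char, reset run to 1
  Position 4 ('a'): new char, reset run to 1
  Position 5 ('b'): new char, reset run to 1
  Position 6 ('c'): new char, reset run to 1
  Position 7 ('a'): new char, reset run to 1
  Position 8 ('b'): new char, reset run to 1
  Position 9 ('a'): new char, reset run to 1
  Position 10 ('a'): continues run of 'a', length=2
  Position 11 ('a'): continues run of 'a', length=3
  Position 12 ('b'): new char, reset run to 1
Longest run: 'a' with length 3

3


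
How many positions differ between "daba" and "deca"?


Comparing "daba" and "deca" position by position:
  Position 0: 'd' vs 'd' => same
  Position 1: 'a' vs 'e' => DIFFER
  Position 2: 'b' vs 'c' => DIFFER
  Position 3: 'a' vs 'a' => same
Positions that differ: 2

2


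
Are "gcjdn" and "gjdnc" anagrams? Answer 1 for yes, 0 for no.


Strings: "gcjdn", "gjdnc"
Sorted first:  cdgjn
Sorted second: cdgjn
Sorted forms match => anagrams

1


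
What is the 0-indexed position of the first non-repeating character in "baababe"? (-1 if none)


Input: baababe
Character frequencies:
  'a': 3
  'b': 3
  'e': 1
Scanning left to right for freq == 1:
  Position 0 ('b'): freq=3, skip
  Position 1 ('a'): freq=3, skip
  Position 2 ('a'): freq=3, skip
  Position 3 ('b'): freq=3, skip
  Position 4 ('a'): freq=3, skip
  Position 5 ('b'): freq=3, skip
  Position 6 ('e'): unique! => answer = 6

6


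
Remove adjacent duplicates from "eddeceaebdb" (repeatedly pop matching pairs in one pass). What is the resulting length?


Input: eddeceaebdb
Stack-based adjacent duplicate removal:
  Read 'e': push. Stack: e
  Read 'd': push. Stack: ed
  Read 'd': matches stack top 'd' => pop. Stack: e
  Read 'e': matches stack top 'e' => pop. Stack: (empty)
  Read 'c': push. Stack: c
  Read 'e': push. Stack: ce
  Read 'a': push. Stack: cea
  Read 'e': push. Stack: ceae
  Read 'b': push. Stack: ceaeb
  Read 'd': push. Stack: ceaebd
  Read 'b': push. Stack: ceaebdb
Final stack: "ceaebdb" (length 7)

7


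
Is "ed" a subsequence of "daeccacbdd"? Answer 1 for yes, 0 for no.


Check if "ed" is a subsequence of "daeccacbdd"
Greedy scan:
  Position 0 ('d'): no match needed
  Position 1 ('a'): no match needed
  Position 2 ('e'): matches sub[0] = 'e'
  Position 3 ('c'): no match needed
  Position 4 ('c'): no match needed
  Position 5 ('a'): no match needed
  Position 6 ('c'): no match needed
  Position 7 ('b'): no match needed
  Position 8 ('d'): matches sub[1] = 'd'
  Position 9 ('d'): no match needed
All 2 characters matched => is a subsequence

1


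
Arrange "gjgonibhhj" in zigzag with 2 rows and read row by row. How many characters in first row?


Zigzag "gjgonibhhj" into 2 rows:
Placing characters:
  'g' => row 0
  'j' => row 1
  'g' => row 0
  'o' => row 1
  'n' => row 0
  'i' => row 1
  'b' => row 0
  'h' => row 1
  'h' => row 0
  'j' => row 1
Rows:
  Row 0: "ggnbh"
  Row 1: "joihj"
First row length: 5

5


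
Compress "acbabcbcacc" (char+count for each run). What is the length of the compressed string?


Input: acbabcbcacc
Runs:
  'a' x 1 => "a1"
  'c' x 1 => "c1"
  'b' x 1 => "b1"
  'a' x 1 => "a1"
  'b' x 1 => "b1"
  'c' x 1 => "c1"
  'b' x 1 => "b1"
  'c' x 1 => "c1"
  'a' x 1 => "a1"
  'c' x 2 => "c2"
Compressed: "a1c1b1a1b1c1b1c1a1c2"
Compressed length: 20

20


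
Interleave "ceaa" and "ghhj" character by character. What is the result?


Interleaving "ceaa" and "ghhj":
  Position 0: 'c' from first, 'g' from second => "cg"
  Position 1: 'e' from first, 'h' from second => "eh"
  Position 2: 'a' from first, 'h' from second => "ah"
  Position 3: 'a' from first, 'j' from second => "aj"
Result: cgehahaj

cgehahaj


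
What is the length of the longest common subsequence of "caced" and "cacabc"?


LCS of "caced" and "cacabc"
DP table:
           c    a    c    a    b    c
      0    0    0    0    0    0    0
  c   0    1    1    1    1    1    1
  a   0    1    2    2    2    2    2
  c   0    1    2    3    3    3    3
  e   0    1    2    3    3    3    3
  d   0    1    2    3    3    3    3
LCS length = dp[5][6] = 3

3


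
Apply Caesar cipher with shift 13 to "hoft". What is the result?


Caesar cipher: shift "hoft" by 13
  'h' (pos 7) + 13 = pos 20 = 'u'
  'o' (pos 14) + 13 = pos 1 = 'b'
  'f' (pos 5) + 13 = pos 18 = 's'
  't' (pos 19) + 13 = pos 6 = 'g'
Result: ubsg

ubsg


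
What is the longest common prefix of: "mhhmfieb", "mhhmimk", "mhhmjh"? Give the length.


Words: mhhmfieb, mhhmimk, mhhmjh
  Position 0: all 'm' => match
  Position 1: all 'h' => match
  Position 2: all 'h' => match
  Position 3: all 'm' => match
  Position 4: ('f', 'i', 'j') => mismatch, stop
LCP = "mhhm" (length 4)

4


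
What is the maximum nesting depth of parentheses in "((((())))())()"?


Input: "((((())))())()"
Tracking depth:
  Position 0 '(': depth becomes 1
  Position 1 '(': depth becomes 2
  Position 2 '(': depth becomes 3
  Position 3 '(': depth becomes 4
  Position 4 '(': depth becomes 5
  Position 5 ')': depth becomes 4
  Position 6 ')': depth becomes 3
  Position 7 ')': depth becomes 2
  Position 8 ')': depth becomes 1
  Position 9 '(': depth becomes 2
  Position 10 ')': depth becomes 1
  Position 11 ')': depth becomes 0
  Position 12 '(': depth becomes 1
  Position 13 ')': depth becomes 0
Maximum depth reached: 5

5


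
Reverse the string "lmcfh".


Input: lmcfh
Reading characters right to left:
  Position 4: 'h'
  Position 3: 'f'
  Position 2: 'c'
  Position 1: 'm'
  Position 0: 'l'
Reversed: hfcml

hfcml


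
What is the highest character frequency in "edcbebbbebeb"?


Input: edcbebbbebeb
Character counts:
  'b': 6
  'c': 1
  'd': 1
  'e': 4
Maximum frequency: 6

6


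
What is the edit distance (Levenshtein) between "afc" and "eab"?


Computing edit distance: "afc" -> "eab"
DP table:
           e    a    b
      0    1    2    3
  a   1    1    1    2
  f   2    2    2    2
  c   3    3    3    3
Edit distance = dp[3][3] = 3

3


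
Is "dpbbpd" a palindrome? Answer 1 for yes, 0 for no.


Input: dpbbpd
Reversed: dpbbpd
  Compare pos 0 ('d') with pos 5 ('d'): match
  Compare pos 1 ('p') with pos 4 ('p'): match
  Compare pos 2 ('b') with pos 3 ('b'): match
Result: palindrome

1


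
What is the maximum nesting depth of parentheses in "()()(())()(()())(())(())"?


Input: "()()(())()(()())(())(())"
Tracking depth:
  Position 0 '(': depth becomes 1
  Position 1 ')': depth becomes 0
  Position 2 '(': depth becomes 1
  Position 3 ')': depth becomes 0
  Position 4 '(': depth becomes 1
  Position 5 '(': depth becomes 2
  Position 6 ')': depth becomes 1
  Position 7 ')': depth becomes 0
  Position 8 '(': depth becomes 1
  Position 9 ')': depth becomes 0
  Position 10 '(': depth becomes 1
  Position 11 '(': depth becomes 2
  Position 12 ')': depth becomes 1
  Position 13 '(': depth becomes 2
  Position 14 ')': depth becomes 1
  Position 15 ')': depth becomes 0
  Position 16 '(': depth becomes 1
  Position 17 '(': depth becomes 2
  Position 18 ')': depth becomes 1
  Position 19 ')': depth becomes 0
  Position 20 '(': depth becomes 1
  Position 21 '(': depth becomes 2
  Position 22 ')': depth becomes 1
  Position 23 ')': depth becomes 0
Maximum depth reached: 2

2


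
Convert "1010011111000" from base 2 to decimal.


Input: "1010011111000" in base 2
Positional expansion:
  Digit '1' (value 1) x 2^12 = 4096
  Digit '0' (value 0) x 2^11 = 0
  Digit '1' (value 1) x 2^10 = 1024
  Digit '0' (value 0) x 2^9 = 0
  Digit '0' (value 0) x 2^8 = 0
  Digit '1' (value 1) x 2^7 = 128
  Digit '1' (value 1) x 2^6 = 64
  Digit '1' (value 1) x 2^5 = 32
  Digit '1' (value 1) x 2^4 = 16
  Digit '1' (value 1) x 2^3 = 8
  Digit '0' (value 0) x 2^2 = 0
  Digit '0' (value 0) x 2^1 = 0
  Digit '0' (value 0) x 2^0 = 0
Sum = 5368

5368


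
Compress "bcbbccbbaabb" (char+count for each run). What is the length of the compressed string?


Input: bcbbccbbaabb
Runs:
  'b' x 1 => "b1"
  'c' x 1 => "c1"
  'b' x 2 => "b2"
  'c' x 2 => "c2"
  'b' x 2 => "b2"
  'a' x 2 => "a2"
  'b' x 2 => "b2"
Compressed: "b1c1b2c2b2a2b2"
Compressed length: 14

14


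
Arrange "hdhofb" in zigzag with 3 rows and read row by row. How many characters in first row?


Zigzag "hdhofb" into 3 rows:
Placing characters:
  'h' => row 0
  'd' => row 1
  'h' => row 2
  'o' => row 1
  'f' => row 0
  'b' => row 1
Rows:
  Row 0: "hf"
  Row 1: "dob"
  Row 2: "h"
First row length: 2

2
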